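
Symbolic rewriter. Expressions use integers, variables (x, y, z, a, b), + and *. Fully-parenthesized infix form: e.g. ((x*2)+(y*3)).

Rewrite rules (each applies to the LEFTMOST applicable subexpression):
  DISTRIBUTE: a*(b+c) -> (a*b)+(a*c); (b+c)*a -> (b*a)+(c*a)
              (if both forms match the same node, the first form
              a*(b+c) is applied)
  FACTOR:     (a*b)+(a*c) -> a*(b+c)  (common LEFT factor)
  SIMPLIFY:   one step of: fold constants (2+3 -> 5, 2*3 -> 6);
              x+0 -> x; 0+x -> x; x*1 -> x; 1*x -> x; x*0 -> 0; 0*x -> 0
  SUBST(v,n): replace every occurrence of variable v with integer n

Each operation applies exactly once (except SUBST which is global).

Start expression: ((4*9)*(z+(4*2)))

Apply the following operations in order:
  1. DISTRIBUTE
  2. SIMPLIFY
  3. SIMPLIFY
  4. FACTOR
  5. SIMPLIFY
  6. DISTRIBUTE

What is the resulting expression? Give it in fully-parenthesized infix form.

Start: ((4*9)*(z+(4*2)))
Apply DISTRIBUTE at root (target: ((4*9)*(z+(4*2)))): ((4*9)*(z+(4*2))) -> (((4*9)*z)+((4*9)*(4*2)))
Apply SIMPLIFY at LL (target: (4*9)): (((4*9)*z)+((4*9)*(4*2))) -> ((36*z)+((4*9)*(4*2)))
Apply SIMPLIFY at RL (target: (4*9)): ((36*z)+((4*9)*(4*2))) -> ((36*z)+(36*(4*2)))
Apply FACTOR at root (target: ((36*z)+(36*(4*2)))): ((36*z)+(36*(4*2))) -> (36*(z+(4*2)))
Apply SIMPLIFY at RR (target: (4*2)): (36*(z+(4*2))) -> (36*(z+8))
Apply DISTRIBUTE at root (target: (36*(z+8))): (36*(z+8)) -> ((36*z)+(36*8))

Answer: ((36*z)+(36*8))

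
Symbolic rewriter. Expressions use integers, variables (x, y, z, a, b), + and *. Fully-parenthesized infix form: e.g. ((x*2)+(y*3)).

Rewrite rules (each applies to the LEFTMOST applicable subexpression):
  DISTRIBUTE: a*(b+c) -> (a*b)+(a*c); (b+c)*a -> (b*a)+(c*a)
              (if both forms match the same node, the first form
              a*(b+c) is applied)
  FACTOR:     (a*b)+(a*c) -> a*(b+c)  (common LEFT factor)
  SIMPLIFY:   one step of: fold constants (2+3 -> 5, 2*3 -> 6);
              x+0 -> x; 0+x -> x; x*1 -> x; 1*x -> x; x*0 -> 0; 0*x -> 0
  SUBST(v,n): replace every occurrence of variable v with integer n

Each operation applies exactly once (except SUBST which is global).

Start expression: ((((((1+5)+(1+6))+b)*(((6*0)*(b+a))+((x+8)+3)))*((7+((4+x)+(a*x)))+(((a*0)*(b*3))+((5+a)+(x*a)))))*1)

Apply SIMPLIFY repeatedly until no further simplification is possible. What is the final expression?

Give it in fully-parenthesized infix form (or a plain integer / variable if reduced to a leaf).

Answer: (((13+b)*((x+8)+3))*((7+((4+x)+(a*x)))+((5+a)+(x*a))))

Derivation:
Start: ((((((1+5)+(1+6))+b)*(((6*0)*(b+a))+((x+8)+3)))*((7+((4+x)+(a*x)))+(((a*0)*(b*3))+((5+a)+(x*a)))))*1)
Step 1: at root: ((((((1+5)+(1+6))+b)*(((6*0)*(b+a))+((x+8)+3)))*((7+((4+x)+(a*x)))+(((a*0)*(b*3))+((5+a)+(x*a)))))*1) -> (((((1+5)+(1+6))+b)*(((6*0)*(b+a))+((x+8)+3)))*((7+((4+x)+(a*x)))+(((a*0)*(b*3))+((5+a)+(x*a))))); overall: ((((((1+5)+(1+6))+b)*(((6*0)*(b+a))+((x+8)+3)))*((7+((4+x)+(a*x)))+(((a*0)*(b*3))+((5+a)+(x*a)))))*1) -> (((((1+5)+(1+6))+b)*(((6*0)*(b+a))+((x+8)+3)))*((7+((4+x)+(a*x)))+(((a*0)*(b*3))+((5+a)+(x*a)))))
Step 2: at LLLL: (1+5) -> 6; overall: (((((1+5)+(1+6))+b)*(((6*0)*(b+a))+((x+8)+3)))*((7+((4+x)+(a*x)))+(((a*0)*(b*3))+((5+a)+(x*a))))) -> ((((6+(1+6))+b)*(((6*0)*(b+a))+((x+8)+3)))*((7+((4+x)+(a*x)))+(((a*0)*(b*3))+((5+a)+(x*a)))))
Step 3: at LLLR: (1+6) -> 7; overall: ((((6+(1+6))+b)*(((6*0)*(b+a))+((x+8)+3)))*((7+((4+x)+(a*x)))+(((a*0)*(b*3))+((5+a)+(x*a))))) -> ((((6+7)+b)*(((6*0)*(b+a))+((x+8)+3)))*((7+((4+x)+(a*x)))+(((a*0)*(b*3))+((5+a)+(x*a)))))
Step 4: at LLL: (6+7) -> 13; overall: ((((6+7)+b)*(((6*0)*(b+a))+((x+8)+3)))*((7+((4+x)+(a*x)))+(((a*0)*(b*3))+((5+a)+(x*a))))) -> (((13+b)*(((6*0)*(b+a))+((x+8)+3)))*((7+((4+x)+(a*x)))+(((a*0)*(b*3))+((5+a)+(x*a)))))
Step 5: at LRLL: (6*0) -> 0; overall: (((13+b)*(((6*0)*(b+a))+((x+8)+3)))*((7+((4+x)+(a*x)))+(((a*0)*(b*3))+((5+a)+(x*a))))) -> (((13+b)*((0*(b+a))+((x+8)+3)))*((7+((4+x)+(a*x)))+(((a*0)*(b*3))+((5+a)+(x*a)))))
Step 6: at LRL: (0*(b+a)) -> 0; overall: (((13+b)*((0*(b+a))+((x+8)+3)))*((7+((4+x)+(a*x)))+(((a*0)*(b*3))+((5+a)+(x*a))))) -> (((13+b)*(0+((x+8)+3)))*((7+((4+x)+(a*x)))+(((a*0)*(b*3))+((5+a)+(x*a)))))
Step 7: at LR: (0+((x+8)+3)) -> ((x+8)+3); overall: (((13+b)*(0+((x+8)+3)))*((7+((4+x)+(a*x)))+(((a*0)*(b*3))+((5+a)+(x*a))))) -> (((13+b)*((x+8)+3))*((7+((4+x)+(a*x)))+(((a*0)*(b*3))+((5+a)+(x*a)))))
Step 8: at RRLL: (a*0) -> 0; overall: (((13+b)*((x+8)+3))*((7+((4+x)+(a*x)))+(((a*0)*(b*3))+((5+a)+(x*a))))) -> (((13+b)*((x+8)+3))*((7+((4+x)+(a*x)))+((0*(b*3))+((5+a)+(x*a)))))
Step 9: at RRL: (0*(b*3)) -> 0; overall: (((13+b)*((x+8)+3))*((7+((4+x)+(a*x)))+((0*(b*3))+((5+a)+(x*a))))) -> (((13+b)*((x+8)+3))*((7+((4+x)+(a*x)))+(0+((5+a)+(x*a)))))
Step 10: at RR: (0+((5+a)+(x*a))) -> ((5+a)+(x*a)); overall: (((13+b)*((x+8)+3))*((7+((4+x)+(a*x)))+(0+((5+a)+(x*a))))) -> (((13+b)*((x+8)+3))*((7+((4+x)+(a*x)))+((5+a)+(x*a))))
Fixed point: (((13+b)*((x+8)+3))*((7+((4+x)+(a*x)))+((5+a)+(x*a))))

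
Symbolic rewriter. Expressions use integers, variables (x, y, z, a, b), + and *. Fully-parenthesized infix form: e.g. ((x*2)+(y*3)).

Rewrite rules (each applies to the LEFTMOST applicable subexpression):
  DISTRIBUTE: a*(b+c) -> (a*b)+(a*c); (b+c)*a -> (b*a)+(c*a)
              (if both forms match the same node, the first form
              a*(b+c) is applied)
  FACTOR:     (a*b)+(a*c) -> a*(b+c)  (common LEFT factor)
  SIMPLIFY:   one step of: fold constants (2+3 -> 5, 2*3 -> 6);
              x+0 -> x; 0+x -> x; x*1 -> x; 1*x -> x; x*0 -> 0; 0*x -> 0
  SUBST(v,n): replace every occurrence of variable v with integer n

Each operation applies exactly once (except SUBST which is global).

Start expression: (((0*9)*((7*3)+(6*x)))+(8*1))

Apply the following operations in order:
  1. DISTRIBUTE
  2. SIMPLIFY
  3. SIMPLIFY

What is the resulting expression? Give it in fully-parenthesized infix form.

Start: (((0*9)*((7*3)+(6*x)))+(8*1))
Apply DISTRIBUTE at L (target: ((0*9)*((7*3)+(6*x)))): (((0*9)*((7*3)+(6*x)))+(8*1)) -> ((((0*9)*(7*3))+((0*9)*(6*x)))+(8*1))
Apply SIMPLIFY at LLL (target: (0*9)): ((((0*9)*(7*3))+((0*9)*(6*x)))+(8*1)) -> (((0*(7*3))+((0*9)*(6*x)))+(8*1))
Apply SIMPLIFY at LL (target: (0*(7*3))): (((0*(7*3))+((0*9)*(6*x)))+(8*1)) -> ((0+((0*9)*(6*x)))+(8*1))

Answer: ((0+((0*9)*(6*x)))+(8*1))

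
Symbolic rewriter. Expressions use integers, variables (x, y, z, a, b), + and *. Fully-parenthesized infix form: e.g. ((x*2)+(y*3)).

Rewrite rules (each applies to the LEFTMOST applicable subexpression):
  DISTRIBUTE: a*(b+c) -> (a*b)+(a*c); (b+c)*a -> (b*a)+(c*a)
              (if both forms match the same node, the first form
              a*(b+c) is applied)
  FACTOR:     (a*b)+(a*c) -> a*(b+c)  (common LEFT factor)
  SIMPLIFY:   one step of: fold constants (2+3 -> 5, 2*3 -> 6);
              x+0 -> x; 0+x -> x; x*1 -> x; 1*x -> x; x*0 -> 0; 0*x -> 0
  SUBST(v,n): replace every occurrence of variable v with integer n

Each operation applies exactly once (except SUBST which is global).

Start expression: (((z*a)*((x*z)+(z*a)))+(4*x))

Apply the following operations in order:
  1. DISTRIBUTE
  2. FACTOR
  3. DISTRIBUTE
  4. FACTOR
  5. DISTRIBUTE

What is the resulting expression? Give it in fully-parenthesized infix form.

Answer: ((((z*a)*(x*z))+((z*a)*(z*a)))+(4*x))

Derivation:
Start: (((z*a)*((x*z)+(z*a)))+(4*x))
Apply DISTRIBUTE at L (target: ((z*a)*((x*z)+(z*a)))): (((z*a)*((x*z)+(z*a)))+(4*x)) -> ((((z*a)*(x*z))+((z*a)*(z*a)))+(4*x))
Apply FACTOR at L (target: (((z*a)*(x*z))+((z*a)*(z*a)))): ((((z*a)*(x*z))+((z*a)*(z*a)))+(4*x)) -> (((z*a)*((x*z)+(z*a)))+(4*x))
Apply DISTRIBUTE at L (target: ((z*a)*((x*z)+(z*a)))): (((z*a)*((x*z)+(z*a)))+(4*x)) -> ((((z*a)*(x*z))+((z*a)*(z*a)))+(4*x))
Apply FACTOR at L (target: (((z*a)*(x*z))+((z*a)*(z*a)))): ((((z*a)*(x*z))+((z*a)*(z*a)))+(4*x)) -> (((z*a)*((x*z)+(z*a)))+(4*x))
Apply DISTRIBUTE at L (target: ((z*a)*((x*z)+(z*a)))): (((z*a)*((x*z)+(z*a)))+(4*x)) -> ((((z*a)*(x*z))+((z*a)*(z*a)))+(4*x))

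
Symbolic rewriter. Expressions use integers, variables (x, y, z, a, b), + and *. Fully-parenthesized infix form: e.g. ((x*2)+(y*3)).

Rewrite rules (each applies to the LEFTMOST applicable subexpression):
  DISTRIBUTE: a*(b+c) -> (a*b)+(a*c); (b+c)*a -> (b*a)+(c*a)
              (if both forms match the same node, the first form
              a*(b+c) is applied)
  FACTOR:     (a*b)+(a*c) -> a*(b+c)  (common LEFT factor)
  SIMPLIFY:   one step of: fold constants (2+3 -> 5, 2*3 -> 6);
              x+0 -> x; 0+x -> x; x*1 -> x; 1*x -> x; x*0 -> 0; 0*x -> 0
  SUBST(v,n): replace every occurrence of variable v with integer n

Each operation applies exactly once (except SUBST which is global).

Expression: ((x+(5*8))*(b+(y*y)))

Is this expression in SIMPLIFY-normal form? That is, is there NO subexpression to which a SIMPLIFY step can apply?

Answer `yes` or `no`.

Answer: no

Derivation:
Expression: ((x+(5*8))*(b+(y*y)))
Scanning for simplifiable subexpressions (pre-order)...
  at root: ((x+(5*8))*(b+(y*y))) (not simplifiable)
  at L: (x+(5*8)) (not simplifiable)
  at LR: (5*8) (SIMPLIFIABLE)
  at R: (b+(y*y)) (not simplifiable)
  at RR: (y*y) (not simplifiable)
Found simplifiable subexpr at path LR: (5*8)
One SIMPLIFY step would give: ((x+40)*(b+(y*y)))
-> NOT in normal form.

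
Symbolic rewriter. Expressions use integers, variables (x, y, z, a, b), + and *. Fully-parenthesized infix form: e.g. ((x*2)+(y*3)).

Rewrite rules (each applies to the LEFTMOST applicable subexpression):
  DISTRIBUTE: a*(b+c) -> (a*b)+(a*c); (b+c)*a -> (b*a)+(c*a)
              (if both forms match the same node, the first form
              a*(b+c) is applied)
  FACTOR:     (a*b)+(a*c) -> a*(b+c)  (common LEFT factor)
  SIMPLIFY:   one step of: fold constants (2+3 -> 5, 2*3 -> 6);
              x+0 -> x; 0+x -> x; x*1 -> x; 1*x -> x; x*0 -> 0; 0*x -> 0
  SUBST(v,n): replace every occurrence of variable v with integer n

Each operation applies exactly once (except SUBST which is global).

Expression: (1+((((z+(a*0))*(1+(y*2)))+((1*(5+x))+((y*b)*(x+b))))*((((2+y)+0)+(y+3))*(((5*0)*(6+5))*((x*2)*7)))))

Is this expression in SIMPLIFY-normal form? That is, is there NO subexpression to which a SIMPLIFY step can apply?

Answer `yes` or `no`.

Answer: no

Derivation:
Expression: (1+((((z+(a*0))*(1+(y*2)))+((1*(5+x))+((y*b)*(x+b))))*((((2+y)+0)+(y+3))*(((5*0)*(6+5))*((x*2)*7)))))
Scanning for simplifiable subexpressions (pre-order)...
  at root: (1+((((z+(a*0))*(1+(y*2)))+((1*(5+x))+((y*b)*(x+b))))*((((2+y)+0)+(y+3))*(((5*0)*(6+5))*((x*2)*7))))) (not simplifiable)
  at R: ((((z+(a*0))*(1+(y*2)))+((1*(5+x))+((y*b)*(x+b))))*((((2+y)+0)+(y+3))*(((5*0)*(6+5))*((x*2)*7)))) (not simplifiable)
  at RL: (((z+(a*0))*(1+(y*2)))+((1*(5+x))+((y*b)*(x+b)))) (not simplifiable)
  at RLL: ((z+(a*0))*(1+(y*2))) (not simplifiable)
  at RLLL: (z+(a*0)) (not simplifiable)
  at RLLLR: (a*0) (SIMPLIFIABLE)
  at RLLR: (1+(y*2)) (not simplifiable)
  at RLLRR: (y*2) (not simplifiable)
  at RLR: ((1*(5+x))+((y*b)*(x+b))) (not simplifiable)
  at RLRL: (1*(5+x)) (SIMPLIFIABLE)
  at RLRLR: (5+x) (not simplifiable)
  at RLRR: ((y*b)*(x+b)) (not simplifiable)
  at RLRRL: (y*b) (not simplifiable)
  at RLRRR: (x+b) (not simplifiable)
  at RR: ((((2+y)+0)+(y+3))*(((5*0)*(6+5))*((x*2)*7))) (not simplifiable)
  at RRL: (((2+y)+0)+(y+3)) (not simplifiable)
  at RRLL: ((2+y)+0) (SIMPLIFIABLE)
  at RRLLL: (2+y) (not simplifiable)
  at RRLR: (y+3) (not simplifiable)
  at RRR: (((5*0)*(6+5))*((x*2)*7)) (not simplifiable)
  at RRRL: ((5*0)*(6+5)) (not simplifiable)
  at RRRLL: (5*0) (SIMPLIFIABLE)
  at RRRLR: (6+5) (SIMPLIFIABLE)
  at RRRR: ((x*2)*7) (not simplifiable)
  at RRRRL: (x*2) (not simplifiable)
Found simplifiable subexpr at path RLLLR: (a*0)
One SIMPLIFY step would give: (1+((((z+0)*(1+(y*2)))+((1*(5+x))+((y*b)*(x+b))))*((((2+y)+0)+(y+3))*(((5*0)*(6+5))*((x*2)*7)))))
-> NOT in normal form.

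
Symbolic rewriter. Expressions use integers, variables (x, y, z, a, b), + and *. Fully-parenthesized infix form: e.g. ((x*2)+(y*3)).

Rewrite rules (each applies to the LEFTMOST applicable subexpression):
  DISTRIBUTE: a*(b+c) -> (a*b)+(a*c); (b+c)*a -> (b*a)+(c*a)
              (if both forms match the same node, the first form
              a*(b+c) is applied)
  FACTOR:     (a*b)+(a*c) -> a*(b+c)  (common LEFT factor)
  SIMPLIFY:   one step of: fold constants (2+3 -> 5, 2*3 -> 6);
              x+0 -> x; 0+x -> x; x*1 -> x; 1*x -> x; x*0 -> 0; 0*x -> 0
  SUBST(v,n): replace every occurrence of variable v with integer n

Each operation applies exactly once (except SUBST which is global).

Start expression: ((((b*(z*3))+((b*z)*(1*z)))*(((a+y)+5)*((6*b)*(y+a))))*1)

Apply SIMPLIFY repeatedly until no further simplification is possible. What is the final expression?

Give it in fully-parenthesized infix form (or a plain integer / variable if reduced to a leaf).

Answer: (((b*(z*3))+((b*z)*z))*(((a+y)+5)*((6*b)*(y+a))))

Derivation:
Start: ((((b*(z*3))+((b*z)*(1*z)))*(((a+y)+5)*((6*b)*(y+a))))*1)
Step 1: at root: ((((b*(z*3))+((b*z)*(1*z)))*(((a+y)+5)*((6*b)*(y+a))))*1) -> (((b*(z*3))+((b*z)*(1*z)))*(((a+y)+5)*((6*b)*(y+a)))); overall: ((((b*(z*3))+((b*z)*(1*z)))*(((a+y)+5)*((6*b)*(y+a))))*1) -> (((b*(z*3))+((b*z)*(1*z)))*(((a+y)+5)*((6*b)*(y+a))))
Step 2: at LRR: (1*z) -> z; overall: (((b*(z*3))+((b*z)*(1*z)))*(((a+y)+5)*((6*b)*(y+a)))) -> (((b*(z*3))+((b*z)*z))*(((a+y)+5)*((6*b)*(y+a))))
Fixed point: (((b*(z*3))+((b*z)*z))*(((a+y)+5)*((6*b)*(y+a))))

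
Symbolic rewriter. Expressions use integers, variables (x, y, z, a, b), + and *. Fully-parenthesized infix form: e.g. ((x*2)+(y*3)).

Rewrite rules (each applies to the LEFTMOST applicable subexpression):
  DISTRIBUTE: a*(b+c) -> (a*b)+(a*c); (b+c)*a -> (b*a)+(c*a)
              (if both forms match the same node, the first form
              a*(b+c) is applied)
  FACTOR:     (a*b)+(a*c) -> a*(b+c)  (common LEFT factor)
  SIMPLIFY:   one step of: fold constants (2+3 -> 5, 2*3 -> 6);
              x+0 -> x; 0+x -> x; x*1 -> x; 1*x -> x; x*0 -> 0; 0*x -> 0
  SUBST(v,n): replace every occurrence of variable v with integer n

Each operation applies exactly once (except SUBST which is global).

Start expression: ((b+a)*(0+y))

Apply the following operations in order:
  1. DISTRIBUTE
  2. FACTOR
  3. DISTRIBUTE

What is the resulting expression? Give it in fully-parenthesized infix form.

Start: ((b+a)*(0+y))
Apply DISTRIBUTE at root (target: ((b+a)*(0+y))): ((b+a)*(0+y)) -> (((b+a)*0)+((b+a)*y))
Apply FACTOR at root (target: (((b+a)*0)+((b+a)*y))): (((b+a)*0)+((b+a)*y)) -> ((b+a)*(0+y))
Apply DISTRIBUTE at root (target: ((b+a)*(0+y))): ((b+a)*(0+y)) -> (((b+a)*0)+((b+a)*y))

Answer: (((b+a)*0)+((b+a)*y))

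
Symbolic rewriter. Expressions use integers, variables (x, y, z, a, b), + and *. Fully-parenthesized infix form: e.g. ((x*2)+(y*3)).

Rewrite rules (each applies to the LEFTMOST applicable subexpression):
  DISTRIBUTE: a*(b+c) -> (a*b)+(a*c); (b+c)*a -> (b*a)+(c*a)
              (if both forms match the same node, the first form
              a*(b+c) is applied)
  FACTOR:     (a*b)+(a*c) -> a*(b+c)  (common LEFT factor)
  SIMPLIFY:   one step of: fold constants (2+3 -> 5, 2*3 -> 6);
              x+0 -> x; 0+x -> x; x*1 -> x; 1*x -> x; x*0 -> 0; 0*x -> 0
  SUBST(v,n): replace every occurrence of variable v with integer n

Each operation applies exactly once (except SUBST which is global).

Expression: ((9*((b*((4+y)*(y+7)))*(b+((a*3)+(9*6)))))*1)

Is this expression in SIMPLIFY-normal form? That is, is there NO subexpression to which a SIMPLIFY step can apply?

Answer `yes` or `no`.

Answer: no

Derivation:
Expression: ((9*((b*((4+y)*(y+7)))*(b+((a*3)+(9*6)))))*1)
Scanning for simplifiable subexpressions (pre-order)...
  at root: ((9*((b*((4+y)*(y+7)))*(b+((a*3)+(9*6)))))*1) (SIMPLIFIABLE)
  at L: (9*((b*((4+y)*(y+7)))*(b+((a*3)+(9*6))))) (not simplifiable)
  at LR: ((b*((4+y)*(y+7)))*(b+((a*3)+(9*6)))) (not simplifiable)
  at LRL: (b*((4+y)*(y+7))) (not simplifiable)
  at LRLR: ((4+y)*(y+7)) (not simplifiable)
  at LRLRL: (4+y) (not simplifiable)
  at LRLRR: (y+7) (not simplifiable)
  at LRR: (b+((a*3)+(9*6))) (not simplifiable)
  at LRRR: ((a*3)+(9*6)) (not simplifiable)
  at LRRRL: (a*3) (not simplifiable)
  at LRRRR: (9*6) (SIMPLIFIABLE)
Found simplifiable subexpr at path root: ((9*((b*((4+y)*(y+7)))*(b+((a*3)+(9*6)))))*1)
One SIMPLIFY step would give: (9*((b*((4+y)*(y+7)))*(b+((a*3)+(9*6)))))
-> NOT in normal form.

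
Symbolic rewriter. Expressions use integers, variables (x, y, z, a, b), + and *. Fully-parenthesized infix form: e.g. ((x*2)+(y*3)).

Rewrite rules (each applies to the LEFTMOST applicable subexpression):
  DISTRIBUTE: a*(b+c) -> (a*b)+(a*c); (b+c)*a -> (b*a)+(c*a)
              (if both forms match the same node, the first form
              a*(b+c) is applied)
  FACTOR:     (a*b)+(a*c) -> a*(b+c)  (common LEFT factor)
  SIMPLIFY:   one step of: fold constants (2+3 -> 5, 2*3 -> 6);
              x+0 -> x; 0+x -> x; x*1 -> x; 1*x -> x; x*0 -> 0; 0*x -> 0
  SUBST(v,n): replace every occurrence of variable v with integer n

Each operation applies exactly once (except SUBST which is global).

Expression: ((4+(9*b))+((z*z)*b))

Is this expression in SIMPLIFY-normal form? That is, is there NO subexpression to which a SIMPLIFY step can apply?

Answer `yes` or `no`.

Answer: yes

Derivation:
Expression: ((4+(9*b))+((z*z)*b))
Scanning for simplifiable subexpressions (pre-order)...
  at root: ((4+(9*b))+((z*z)*b)) (not simplifiable)
  at L: (4+(9*b)) (not simplifiable)
  at LR: (9*b) (not simplifiable)
  at R: ((z*z)*b) (not simplifiable)
  at RL: (z*z) (not simplifiable)
Result: no simplifiable subexpression found -> normal form.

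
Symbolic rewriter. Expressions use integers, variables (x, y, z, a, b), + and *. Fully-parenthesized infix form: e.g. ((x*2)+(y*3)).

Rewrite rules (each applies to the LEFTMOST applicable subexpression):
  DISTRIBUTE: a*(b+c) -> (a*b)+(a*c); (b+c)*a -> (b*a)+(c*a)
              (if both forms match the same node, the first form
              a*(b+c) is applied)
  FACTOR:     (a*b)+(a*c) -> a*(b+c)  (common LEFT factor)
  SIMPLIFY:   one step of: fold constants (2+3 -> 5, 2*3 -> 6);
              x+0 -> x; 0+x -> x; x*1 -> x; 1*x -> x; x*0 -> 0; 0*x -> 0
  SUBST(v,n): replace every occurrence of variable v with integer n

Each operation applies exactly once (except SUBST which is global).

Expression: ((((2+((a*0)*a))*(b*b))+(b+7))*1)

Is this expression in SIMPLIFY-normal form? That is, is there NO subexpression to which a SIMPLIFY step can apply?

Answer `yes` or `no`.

Expression: ((((2+((a*0)*a))*(b*b))+(b+7))*1)
Scanning for simplifiable subexpressions (pre-order)...
  at root: ((((2+((a*0)*a))*(b*b))+(b+7))*1) (SIMPLIFIABLE)
  at L: (((2+((a*0)*a))*(b*b))+(b+7)) (not simplifiable)
  at LL: ((2+((a*0)*a))*(b*b)) (not simplifiable)
  at LLL: (2+((a*0)*a)) (not simplifiable)
  at LLLR: ((a*0)*a) (not simplifiable)
  at LLLRL: (a*0) (SIMPLIFIABLE)
  at LLR: (b*b) (not simplifiable)
  at LR: (b+7) (not simplifiable)
Found simplifiable subexpr at path root: ((((2+((a*0)*a))*(b*b))+(b+7))*1)
One SIMPLIFY step would give: (((2+((a*0)*a))*(b*b))+(b+7))
-> NOT in normal form.

Answer: no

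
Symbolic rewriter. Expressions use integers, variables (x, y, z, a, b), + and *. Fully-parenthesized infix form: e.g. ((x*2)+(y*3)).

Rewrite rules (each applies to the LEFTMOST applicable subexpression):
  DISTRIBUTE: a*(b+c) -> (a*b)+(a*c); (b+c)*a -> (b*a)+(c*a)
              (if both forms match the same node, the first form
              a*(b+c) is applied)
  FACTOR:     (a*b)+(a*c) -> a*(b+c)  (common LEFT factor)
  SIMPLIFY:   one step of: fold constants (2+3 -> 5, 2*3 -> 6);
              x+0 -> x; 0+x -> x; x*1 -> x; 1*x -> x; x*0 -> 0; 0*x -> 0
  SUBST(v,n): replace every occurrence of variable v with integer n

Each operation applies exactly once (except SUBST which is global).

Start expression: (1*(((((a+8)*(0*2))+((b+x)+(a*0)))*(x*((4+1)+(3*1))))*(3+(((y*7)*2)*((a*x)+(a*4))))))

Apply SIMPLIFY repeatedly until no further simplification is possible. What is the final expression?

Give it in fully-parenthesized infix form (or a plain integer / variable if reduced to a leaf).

Start: (1*(((((a+8)*(0*2))+((b+x)+(a*0)))*(x*((4+1)+(3*1))))*(3+(((y*7)*2)*((a*x)+(a*4))))))
Step 1: at root: (1*(((((a+8)*(0*2))+((b+x)+(a*0)))*(x*((4+1)+(3*1))))*(3+(((y*7)*2)*((a*x)+(a*4)))))) -> (((((a+8)*(0*2))+((b+x)+(a*0)))*(x*((4+1)+(3*1))))*(3+(((y*7)*2)*((a*x)+(a*4))))); overall: (1*(((((a+8)*(0*2))+((b+x)+(a*0)))*(x*((4+1)+(3*1))))*(3+(((y*7)*2)*((a*x)+(a*4)))))) -> (((((a+8)*(0*2))+((b+x)+(a*0)))*(x*((4+1)+(3*1))))*(3+(((y*7)*2)*((a*x)+(a*4)))))
Step 2: at LLLR: (0*2) -> 0; overall: (((((a+8)*(0*2))+((b+x)+(a*0)))*(x*((4+1)+(3*1))))*(3+(((y*7)*2)*((a*x)+(a*4))))) -> (((((a+8)*0)+((b+x)+(a*0)))*(x*((4+1)+(3*1))))*(3+(((y*7)*2)*((a*x)+(a*4)))))
Step 3: at LLL: ((a+8)*0) -> 0; overall: (((((a+8)*0)+((b+x)+(a*0)))*(x*((4+1)+(3*1))))*(3+(((y*7)*2)*((a*x)+(a*4))))) -> (((0+((b+x)+(a*0)))*(x*((4+1)+(3*1))))*(3+(((y*7)*2)*((a*x)+(a*4)))))
Step 4: at LL: (0+((b+x)+(a*0))) -> ((b+x)+(a*0)); overall: (((0+((b+x)+(a*0)))*(x*((4+1)+(3*1))))*(3+(((y*7)*2)*((a*x)+(a*4))))) -> ((((b+x)+(a*0))*(x*((4+1)+(3*1))))*(3+(((y*7)*2)*((a*x)+(a*4)))))
Step 5: at LLR: (a*0) -> 0; overall: ((((b+x)+(a*0))*(x*((4+1)+(3*1))))*(3+(((y*7)*2)*((a*x)+(a*4))))) -> ((((b+x)+0)*(x*((4+1)+(3*1))))*(3+(((y*7)*2)*((a*x)+(a*4)))))
Step 6: at LL: ((b+x)+0) -> (b+x); overall: ((((b+x)+0)*(x*((4+1)+(3*1))))*(3+(((y*7)*2)*((a*x)+(a*4))))) -> (((b+x)*(x*((4+1)+(3*1))))*(3+(((y*7)*2)*((a*x)+(a*4)))))
Step 7: at LRRL: (4+1) -> 5; overall: (((b+x)*(x*((4+1)+(3*1))))*(3+(((y*7)*2)*((a*x)+(a*4))))) -> (((b+x)*(x*(5+(3*1))))*(3+(((y*7)*2)*((a*x)+(a*4)))))
Step 8: at LRRR: (3*1) -> 3; overall: (((b+x)*(x*(5+(3*1))))*(3+(((y*7)*2)*((a*x)+(a*4))))) -> (((b+x)*(x*(5+3)))*(3+(((y*7)*2)*((a*x)+(a*4)))))
Step 9: at LRR: (5+3) -> 8; overall: (((b+x)*(x*(5+3)))*(3+(((y*7)*2)*((a*x)+(a*4))))) -> (((b+x)*(x*8))*(3+(((y*7)*2)*((a*x)+(a*4)))))
Fixed point: (((b+x)*(x*8))*(3+(((y*7)*2)*((a*x)+(a*4)))))

Answer: (((b+x)*(x*8))*(3+(((y*7)*2)*((a*x)+(a*4)))))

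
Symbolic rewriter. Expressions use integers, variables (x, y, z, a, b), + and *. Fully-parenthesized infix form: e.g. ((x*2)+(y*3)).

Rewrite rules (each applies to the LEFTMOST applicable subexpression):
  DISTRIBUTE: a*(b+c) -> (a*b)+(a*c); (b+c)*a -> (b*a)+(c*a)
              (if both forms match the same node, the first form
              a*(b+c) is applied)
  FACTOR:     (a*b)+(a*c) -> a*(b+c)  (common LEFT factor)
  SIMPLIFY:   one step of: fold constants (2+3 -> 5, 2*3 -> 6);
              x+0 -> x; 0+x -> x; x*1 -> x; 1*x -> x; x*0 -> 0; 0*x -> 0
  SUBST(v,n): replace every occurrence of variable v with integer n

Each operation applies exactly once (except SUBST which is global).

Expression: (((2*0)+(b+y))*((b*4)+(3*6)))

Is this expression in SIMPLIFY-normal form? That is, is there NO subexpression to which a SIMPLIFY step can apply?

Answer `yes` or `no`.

Answer: no

Derivation:
Expression: (((2*0)+(b+y))*((b*4)+(3*6)))
Scanning for simplifiable subexpressions (pre-order)...
  at root: (((2*0)+(b+y))*((b*4)+(3*6))) (not simplifiable)
  at L: ((2*0)+(b+y)) (not simplifiable)
  at LL: (2*0) (SIMPLIFIABLE)
  at LR: (b+y) (not simplifiable)
  at R: ((b*4)+(3*6)) (not simplifiable)
  at RL: (b*4) (not simplifiable)
  at RR: (3*6) (SIMPLIFIABLE)
Found simplifiable subexpr at path LL: (2*0)
One SIMPLIFY step would give: ((0+(b+y))*((b*4)+(3*6)))
-> NOT in normal form.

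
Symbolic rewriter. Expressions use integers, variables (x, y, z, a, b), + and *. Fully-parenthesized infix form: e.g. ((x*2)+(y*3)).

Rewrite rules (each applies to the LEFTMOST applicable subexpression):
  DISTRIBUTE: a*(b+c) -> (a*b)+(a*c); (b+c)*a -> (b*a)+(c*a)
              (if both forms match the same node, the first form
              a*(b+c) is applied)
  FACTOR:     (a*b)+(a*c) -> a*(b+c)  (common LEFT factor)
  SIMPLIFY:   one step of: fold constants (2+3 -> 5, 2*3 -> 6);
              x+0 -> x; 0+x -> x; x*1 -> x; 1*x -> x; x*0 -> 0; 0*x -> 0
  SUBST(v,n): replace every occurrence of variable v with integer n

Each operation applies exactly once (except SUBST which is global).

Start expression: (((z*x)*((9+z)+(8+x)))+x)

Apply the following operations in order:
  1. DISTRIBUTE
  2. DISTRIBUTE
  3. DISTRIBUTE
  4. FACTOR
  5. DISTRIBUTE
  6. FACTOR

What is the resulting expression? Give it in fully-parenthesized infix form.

Start: (((z*x)*((9+z)+(8+x)))+x)
Apply DISTRIBUTE at L (target: ((z*x)*((9+z)+(8+x)))): (((z*x)*((9+z)+(8+x)))+x) -> ((((z*x)*(9+z))+((z*x)*(8+x)))+x)
Apply DISTRIBUTE at LL (target: ((z*x)*(9+z))): ((((z*x)*(9+z))+((z*x)*(8+x)))+x) -> (((((z*x)*9)+((z*x)*z))+((z*x)*(8+x)))+x)
Apply DISTRIBUTE at LR (target: ((z*x)*(8+x))): (((((z*x)*9)+((z*x)*z))+((z*x)*(8+x)))+x) -> (((((z*x)*9)+((z*x)*z))+(((z*x)*8)+((z*x)*x)))+x)
Apply FACTOR at LL (target: (((z*x)*9)+((z*x)*z))): (((((z*x)*9)+((z*x)*z))+(((z*x)*8)+((z*x)*x)))+x) -> ((((z*x)*(9+z))+(((z*x)*8)+((z*x)*x)))+x)
Apply DISTRIBUTE at LL (target: ((z*x)*(9+z))): ((((z*x)*(9+z))+(((z*x)*8)+((z*x)*x)))+x) -> (((((z*x)*9)+((z*x)*z))+(((z*x)*8)+((z*x)*x)))+x)
Apply FACTOR at LL (target: (((z*x)*9)+((z*x)*z))): (((((z*x)*9)+((z*x)*z))+(((z*x)*8)+((z*x)*x)))+x) -> ((((z*x)*(9+z))+(((z*x)*8)+((z*x)*x)))+x)

Answer: ((((z*x)*(9+z))+(((z*x)*8)+((z*x)*x)))+x)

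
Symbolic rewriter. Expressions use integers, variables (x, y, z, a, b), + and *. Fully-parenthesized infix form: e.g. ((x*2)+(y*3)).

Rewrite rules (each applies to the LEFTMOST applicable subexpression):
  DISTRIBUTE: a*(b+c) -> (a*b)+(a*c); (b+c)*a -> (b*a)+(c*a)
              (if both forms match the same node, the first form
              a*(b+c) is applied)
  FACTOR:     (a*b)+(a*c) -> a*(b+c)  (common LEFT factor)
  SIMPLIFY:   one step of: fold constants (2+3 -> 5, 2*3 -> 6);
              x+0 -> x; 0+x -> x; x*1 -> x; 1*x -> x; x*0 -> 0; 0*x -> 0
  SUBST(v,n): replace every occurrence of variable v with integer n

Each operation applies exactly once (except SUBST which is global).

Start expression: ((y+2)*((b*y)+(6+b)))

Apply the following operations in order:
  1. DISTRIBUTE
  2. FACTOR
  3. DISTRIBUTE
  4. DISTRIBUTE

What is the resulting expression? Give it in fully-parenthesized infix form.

Answer: (((y*(b*y))+(2*(b*y)))+((y+2)*(6+b)))

Derivation:
Start: ((y+2)*((b*y)+(6+b)))
Apply DISTRIBUTE at root (target: ((y+2)*((b*y)+(6+b)))): ((y+2)*((b*y)+(6+b))) -> (((y+2)*(b*y))+((y+2)*(6+b)))
Apply FACTOR at root (target: (((y+2)*(b*y))+((y+2)*(6+b)))): (((y+2)*(b*y))+((y+2)*(6+b))) -> ((y+2)*((b*y)+(6+b)))
Apply DISTRIBUTE at root (target: ((y+2)*((b*y)+(6+b)))): ((y+2)*((b*y)+(6+b))) -> (((y+2)*(b*y))+((y+2)*(6+b)))
Apply DISTRIBUTE at L (target: ((y+2)*(b*y))): (((y+2)*(b*y))+((y+2)*(6+b))) -> (((y*(b*y))+(2*(b*y)))+((y+2)*(6+b)))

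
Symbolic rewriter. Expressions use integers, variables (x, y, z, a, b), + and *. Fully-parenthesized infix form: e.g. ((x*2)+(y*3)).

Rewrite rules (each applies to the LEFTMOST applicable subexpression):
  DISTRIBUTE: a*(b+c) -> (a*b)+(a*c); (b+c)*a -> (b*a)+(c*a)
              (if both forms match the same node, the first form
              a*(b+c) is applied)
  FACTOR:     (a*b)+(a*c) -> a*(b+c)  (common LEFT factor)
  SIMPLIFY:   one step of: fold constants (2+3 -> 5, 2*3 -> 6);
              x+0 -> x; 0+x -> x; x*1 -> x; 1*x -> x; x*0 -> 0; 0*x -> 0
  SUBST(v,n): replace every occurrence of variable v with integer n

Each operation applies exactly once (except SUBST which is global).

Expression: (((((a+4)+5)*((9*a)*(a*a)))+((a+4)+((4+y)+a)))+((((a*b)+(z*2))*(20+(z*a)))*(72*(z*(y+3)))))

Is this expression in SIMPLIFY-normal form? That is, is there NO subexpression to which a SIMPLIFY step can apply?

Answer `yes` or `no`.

Answer: yes

Derivation:
Expression: (((((a+4)+5)*((9*a)*(a*a)))+((a+4)+((4+y)+a)))+((((a*b)+(z*2))*(20+(z*a)))*(72*(z*(y+3)))))
Scanning for simplifiable subexpressions (pre-order)...
  at root: (((((a+4)+5)*((9*a)*(a*a)))+((a+4)+((4+y)+a)))+((((a*b)+(z*2))*(20+(z*a)))*(72*(z*(y+3))))) (not simplifiable)
  at L: ((((a+4)+5)*((9*a)*(a*a)))+((a+4)+((4+y)+a))) (not simplifiable)
  at LL: (((a+4)+5)*((9*a)*(a*a))) (not simplifiable)
  at LLL: ((a+4)+5) (not simplifiable)
  at LLLL: (a+4) (not simplifiable)
  at LLR: ((9*a)*(a*a)) (not simplifiable)
  at LLRL: (9*a) (not simplifiable)
  at LLRR: (a*a) (not simplifiable)
  at LR: ((a+4)+((4+y)+a)) (not simplifiable)
  at LRL: (a+4) (not simplifiable)
  at LRR: ((4+y)+a) (not simplifiable)
  at LRRL: (4+y) (not simplifiable)
  at R: ((((a*b)+(z*2))*(20+(z*a)))*(72*(z*(y+3)))) (not simplifiable)
  at RL: (((a*b)+(z*2))*(20+(z*a))) (not simplifiable)
  at RLL: ((a*b)+(z*2)) (not simplifiable)
  at RLLL: (a*b) (not simplifiable)
  at RLLR: (z*2) (not simplifiable)
  at RLR: (20+(z*a)) (not simplifiable)
  at RLRR: (z*a) (not simplifiable)
  at RR: (72*(z*(y+3))) (not simplifiable)
  at RRR: (z*(y+3)) (not simplifiable)
  at RRRR: (y+3) (not simplifiable)
Result: no simplifiable subexpression found -> normal form.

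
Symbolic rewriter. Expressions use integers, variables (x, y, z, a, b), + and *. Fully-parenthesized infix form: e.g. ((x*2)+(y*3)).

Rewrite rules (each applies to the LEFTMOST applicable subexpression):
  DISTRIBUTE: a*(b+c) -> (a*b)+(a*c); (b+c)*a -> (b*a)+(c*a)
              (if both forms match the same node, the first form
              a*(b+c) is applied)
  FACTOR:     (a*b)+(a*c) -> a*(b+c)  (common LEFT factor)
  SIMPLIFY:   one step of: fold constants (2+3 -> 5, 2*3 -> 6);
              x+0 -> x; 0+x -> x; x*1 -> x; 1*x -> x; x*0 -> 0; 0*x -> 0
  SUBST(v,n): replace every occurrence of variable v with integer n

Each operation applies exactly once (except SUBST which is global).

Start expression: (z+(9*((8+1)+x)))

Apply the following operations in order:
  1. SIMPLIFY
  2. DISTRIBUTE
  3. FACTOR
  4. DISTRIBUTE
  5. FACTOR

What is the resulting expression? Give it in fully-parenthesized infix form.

Start: (z+(9*((8+1)+x)))
Apply SIMPLIFY at RRL (target: (8+1)): (z+(9*((8+1)+x))) -> (z+(9*(9+x)))
Apply DISTRIBUTE at R (target: (9*(9+x))): (z+(9*(9+x))) -> (z+((9*9)+(9*x)))
Apply FACTOR at R (target: ((9*9)+(9*x))): (z+((9*9)+(9*x))) -> (z+(9*(9+x)))
Apply DISTRIBUTE at R (target: (9*(9+x))): (z+(9*(9+x))) -> (z+((9*9)+(9*x)))
Apply FACTOR at R (target: ((9*9)+(9*x))): (z+((9*9)+(9*x))) -> (z+(9*(9+x)))

Answer: (z+(9*(9+x)))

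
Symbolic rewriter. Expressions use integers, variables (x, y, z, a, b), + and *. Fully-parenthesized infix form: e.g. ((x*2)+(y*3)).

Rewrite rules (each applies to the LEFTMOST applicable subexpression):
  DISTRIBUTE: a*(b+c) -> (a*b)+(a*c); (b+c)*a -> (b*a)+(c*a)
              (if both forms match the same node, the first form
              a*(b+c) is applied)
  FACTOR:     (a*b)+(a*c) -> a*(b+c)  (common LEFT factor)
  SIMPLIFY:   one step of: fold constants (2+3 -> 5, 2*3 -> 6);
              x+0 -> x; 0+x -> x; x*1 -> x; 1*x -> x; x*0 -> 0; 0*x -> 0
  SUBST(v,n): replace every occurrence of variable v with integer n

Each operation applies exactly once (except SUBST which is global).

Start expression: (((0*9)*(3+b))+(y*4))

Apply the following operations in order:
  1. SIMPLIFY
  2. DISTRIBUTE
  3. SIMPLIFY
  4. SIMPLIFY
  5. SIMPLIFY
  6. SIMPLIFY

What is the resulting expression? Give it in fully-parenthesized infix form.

Start: (((0*9)*(3+b))+(y*4))
Apply SIMPLIFY at LL (target: (0*9)): (((0*9)*(3+b))+(y*4)) -> ((0*(3+b))+(y*4))
Apply DISTRIBUTE at L (target: (0*(3+b))): ((0*(3+b))+(y*4)) -> (((0*3)+(0*b))+(y*4))
Apply SIMPLIFY at LL (target: (0*3)): (((0*3)+(0*b))+(y*4)) -> ((0+(0*b))+(y*4))
Apply SIMPLIFY at L (target: (0+(0*b))): ((0+(0*b))+(y*4)) -> ((0*b)+(y*4))
Apply SIMPLIFY at L (target: (0*b)): ((0*b)+(y*4)) -> (0+(y*4))
Apply SIMPLIFY at root (target: (0+(y*4))): (0+(y*4)) -> (y*4)

Answer: (y*4)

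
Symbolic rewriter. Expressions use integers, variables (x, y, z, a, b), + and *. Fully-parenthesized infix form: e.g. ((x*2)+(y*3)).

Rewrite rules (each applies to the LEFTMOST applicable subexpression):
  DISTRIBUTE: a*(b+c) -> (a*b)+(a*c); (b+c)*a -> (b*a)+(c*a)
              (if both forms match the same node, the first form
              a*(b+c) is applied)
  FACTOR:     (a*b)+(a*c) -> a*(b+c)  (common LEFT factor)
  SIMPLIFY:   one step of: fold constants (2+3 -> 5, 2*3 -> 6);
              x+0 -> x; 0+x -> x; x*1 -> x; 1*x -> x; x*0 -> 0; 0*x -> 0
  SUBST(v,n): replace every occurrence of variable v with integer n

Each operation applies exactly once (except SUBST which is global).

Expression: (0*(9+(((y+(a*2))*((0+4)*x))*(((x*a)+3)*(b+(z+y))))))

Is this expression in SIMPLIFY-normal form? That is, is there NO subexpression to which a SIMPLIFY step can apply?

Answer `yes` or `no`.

Answer: no

Derivation:
Expression: (0*(9+(((y+(a*2))*((0+4)*x))*(((x*a)+3)*(b+(z+y))))))
Scanning for simplifiable subexpressions (pre-order)...
  at root: (0*(9+(((y+(a*2))*((0+4)*x))*(((x*a)+3)*(b+(z+y)))))) (SIMPLIFIABLE)
  at R: (9+(((y+(a*2))*((0+4)*x))*(((x*a)+3)*(b+(z+y))))) (not simplifiable)
  at RR: (((y+(a*2))*((0+4)*x))*(((x*a)+3)*(b+(z+y)))) (not simplifiable)
  at RRL: ((y+(a*2))*((0+4)*x)) (not simplifiable)
  at RRLL: (y+(a*2)) (not simplifiable)
  at RRLLR: (a*2) (not simplifiable)
  at RRLR: ((0+4)*x) (not simplifiable)
  at RRLRL: (0+4) (SIMPLIFIABLE)
  at RRR: (((x*a)+3)*(b+(z+y))) (not simplifiable)
  at RRRL: ((x*a)+3) (not simplifiable)
  at RRRLL: (x*a) (not simplifiable)
  at RRRR: (b+(z+y)) (not simplifiable)
  at RRRRR: (z+y) (not simplifiable)
Found simplifiable subexpr at path root: (0*(9+(((y+(a*2))*((0+4)*x))*(((x*a)+3)*(b+(z+y))))))
One SIMPLIFY step would give: 0
-> NOT in normal form.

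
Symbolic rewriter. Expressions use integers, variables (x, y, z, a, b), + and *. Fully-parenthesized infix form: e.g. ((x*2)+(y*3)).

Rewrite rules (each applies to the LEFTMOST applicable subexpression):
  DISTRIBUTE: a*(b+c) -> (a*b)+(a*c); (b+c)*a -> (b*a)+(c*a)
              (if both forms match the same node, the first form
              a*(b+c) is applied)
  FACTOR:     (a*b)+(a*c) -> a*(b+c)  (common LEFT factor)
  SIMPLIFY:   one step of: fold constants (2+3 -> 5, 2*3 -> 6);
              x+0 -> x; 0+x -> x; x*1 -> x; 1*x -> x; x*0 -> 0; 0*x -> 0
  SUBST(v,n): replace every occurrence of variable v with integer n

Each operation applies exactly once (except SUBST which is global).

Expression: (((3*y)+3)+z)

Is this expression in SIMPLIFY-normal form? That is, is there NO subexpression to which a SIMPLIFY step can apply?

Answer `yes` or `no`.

Answer: yes

Derivation:
Expression: (((3*y)+3)+z)
Scanning for simplifiable subexpressions (pre-order)...
  at root: (((3*y)+3)+z) (not simplifiable)
  at L: ((3*y)+3) (not simplifiable)
  at LL: (3*y) (not simplifiable)
Result: no simplifiable subexpression found -> normal form.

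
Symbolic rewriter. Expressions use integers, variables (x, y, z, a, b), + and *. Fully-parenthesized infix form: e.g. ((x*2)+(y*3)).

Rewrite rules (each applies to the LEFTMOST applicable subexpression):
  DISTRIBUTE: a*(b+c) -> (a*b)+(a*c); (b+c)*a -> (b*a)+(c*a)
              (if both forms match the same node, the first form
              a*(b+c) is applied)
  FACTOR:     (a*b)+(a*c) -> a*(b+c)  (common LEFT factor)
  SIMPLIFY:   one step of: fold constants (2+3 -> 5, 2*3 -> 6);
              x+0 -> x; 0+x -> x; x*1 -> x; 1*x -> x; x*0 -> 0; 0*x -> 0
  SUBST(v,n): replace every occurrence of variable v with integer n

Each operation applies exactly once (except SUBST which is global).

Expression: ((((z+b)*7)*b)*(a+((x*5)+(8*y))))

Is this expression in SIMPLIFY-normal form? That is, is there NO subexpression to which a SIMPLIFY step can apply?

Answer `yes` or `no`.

Expression: ((((z+b)*7)*b)*(a+((x*5)+(8*y))))
Scanning for simplifiable subexpressions (pre-order)...
  at root: ((((z+b)*7)*b)*(a+((x*5)+(8*y)))) (not simplifiable)
  at L: (((z+b)*7)*b) (not simplifiable)
  at LL: ((z+b)*7) (not simplifiable)
  at LLL: (z+b) (not simplifiable)
  at R: (a+((x*5)+(8*y))) (not simplifiable)
  at RR: ((x*5)+(8*y)) (not simplifiable)
  at RRL: (x*5) (not simplifiable)
  at RRR: (8*y) (not simplifiable)
Result: no simplifiable subexpression found -> normal form.

Answer: yes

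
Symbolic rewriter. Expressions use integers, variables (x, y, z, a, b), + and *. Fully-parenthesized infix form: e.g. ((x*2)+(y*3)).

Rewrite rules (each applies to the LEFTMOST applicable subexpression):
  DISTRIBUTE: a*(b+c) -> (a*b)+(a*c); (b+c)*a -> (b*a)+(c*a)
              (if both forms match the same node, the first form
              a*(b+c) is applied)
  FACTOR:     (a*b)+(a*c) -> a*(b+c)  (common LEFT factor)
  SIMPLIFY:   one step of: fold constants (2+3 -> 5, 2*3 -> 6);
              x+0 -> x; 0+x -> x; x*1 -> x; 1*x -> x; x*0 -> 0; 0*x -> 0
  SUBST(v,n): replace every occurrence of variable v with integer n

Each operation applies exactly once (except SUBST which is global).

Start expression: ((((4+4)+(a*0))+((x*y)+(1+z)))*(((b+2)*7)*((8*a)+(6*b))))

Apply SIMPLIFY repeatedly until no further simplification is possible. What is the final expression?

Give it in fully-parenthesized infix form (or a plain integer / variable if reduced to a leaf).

Start: ((((4+4)+(a*0))+((x*y)+(1+z)))*(((b+2)*7)*((8*a)+(6*b))))
Step 1: at LLL: (4+4) -> 8; overall: ((((4+4)+(a*0))+((x*y)+(1+z)))*(((b+2)*7)*((8*a)+(6*b)))) -> (((8+(a*0))+((x*y)+(1+z)))*(((b+2)*7)*((8*a)+(6*b))))
Step 2: at LLR: (a*0) -> 0; overall: (((8+(a*0))+((x*y)+(1+z)))*(((b+2)*7)*((8*a)+(6*b)))) -> (((8+0)+((x*y)+(1+z)))*(((b+2)*7)*((8*a)+(6*b))))
Step 3: at LL: (8+0) -> 8; overall: (((8+0)+((x*y)+(1+z)))*(((b+2)*7)*((8*a)+(6*b)))) -> ((8+((x*y)+(1+z)))*(((b+2)*7)*((8*a)+(6*b))))
Fixed point: ((8+((x*y)+(1+z)))*(((b+2)*7)*((8*a)+(6*b))))

Answer: ((8+((x*y)+(1+z)))*(((b+2)*7)*((8*a)+(6*b))))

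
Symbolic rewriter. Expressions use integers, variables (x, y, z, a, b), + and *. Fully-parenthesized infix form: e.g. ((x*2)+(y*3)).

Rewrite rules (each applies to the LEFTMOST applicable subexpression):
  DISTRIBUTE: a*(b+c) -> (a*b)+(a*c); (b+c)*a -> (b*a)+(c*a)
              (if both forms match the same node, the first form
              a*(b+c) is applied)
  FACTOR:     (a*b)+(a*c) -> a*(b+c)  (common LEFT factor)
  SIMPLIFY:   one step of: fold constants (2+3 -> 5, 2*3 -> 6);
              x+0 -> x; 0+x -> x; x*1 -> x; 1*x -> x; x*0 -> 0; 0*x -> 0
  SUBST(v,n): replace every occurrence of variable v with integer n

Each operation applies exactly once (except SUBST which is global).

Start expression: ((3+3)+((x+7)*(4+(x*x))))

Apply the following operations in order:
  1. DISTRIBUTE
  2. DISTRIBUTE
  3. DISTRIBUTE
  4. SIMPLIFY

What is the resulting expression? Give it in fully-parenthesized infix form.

Answer: (6+(((x*4)+(7*4))+((x*(x*x))+(7*(x*x)))))

Derivation:
Start: ((3+3)+((x+7)*(4+(x*x))))
Apply DISTRIBUTE at R (target: ((x+7)*(4+(x*x)))): ((3+3)+((x+7)*(4+(x*x)))) -> ((3+3)+(((x+7)*4)+((x+7)*(x*x))))
Apply DISTRIBUTE at RL (target: ((x+7)*4)): ((3+3)+(((x+7)*4)+((x+7)*(x*x)))) -> ((3+3)+(((x*4)+(7*4))+((x+7)*(x*x))))
Apply DISTRIBUTE at RR (target: ((x+7)*(x*x))): ((3+3)+(((x*4)+(7*4))+((x+7)*(x*x)))) -> ((3+3)+(((x*4)+(7*4))+((x*(x*x))+(7*(x*x)))))
Apply SIMPLIFY at L (target: (3+3)): ((3+3)+(((x*4)+(7*4))+((x*(x*x))+(7*(x*x))))) -> (6+(((x*4)+(7*4))+((x*(x*x))+(7*(x*x)))))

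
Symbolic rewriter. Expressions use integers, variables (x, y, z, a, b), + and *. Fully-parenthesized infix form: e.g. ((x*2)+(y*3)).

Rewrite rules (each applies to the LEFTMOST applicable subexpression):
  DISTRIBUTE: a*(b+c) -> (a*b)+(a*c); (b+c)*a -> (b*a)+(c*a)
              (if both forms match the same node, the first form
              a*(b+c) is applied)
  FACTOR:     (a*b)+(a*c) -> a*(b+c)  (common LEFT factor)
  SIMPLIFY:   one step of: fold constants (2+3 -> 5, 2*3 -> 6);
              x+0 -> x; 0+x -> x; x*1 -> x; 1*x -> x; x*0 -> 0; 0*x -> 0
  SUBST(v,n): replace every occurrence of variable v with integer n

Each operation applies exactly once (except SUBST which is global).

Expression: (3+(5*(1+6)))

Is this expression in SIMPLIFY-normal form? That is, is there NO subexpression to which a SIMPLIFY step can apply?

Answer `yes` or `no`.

Expression: (3+(5*(1+6)))
Scanning for simplifiable subexpressions (pre-order)...
  at root: (3+(5*(1+6))) (not simplifiable)
  at R: (5*(1+6)) (not simplifiable)
  at RR: (1+6) (SIMPLIFIABLE)
Found simplifiable subexpr at path RR: (1+6)
One SIMPLIFY step would give: (3+(5*7))
-> NOT in normal form.

Answer: no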